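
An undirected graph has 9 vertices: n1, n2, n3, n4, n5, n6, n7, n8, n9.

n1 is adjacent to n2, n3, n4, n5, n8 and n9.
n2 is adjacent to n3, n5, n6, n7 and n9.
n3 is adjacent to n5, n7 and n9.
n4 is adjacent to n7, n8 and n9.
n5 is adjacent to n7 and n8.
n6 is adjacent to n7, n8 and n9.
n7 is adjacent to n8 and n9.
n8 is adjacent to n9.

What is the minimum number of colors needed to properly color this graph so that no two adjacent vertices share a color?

4

n1, n2, n3, n5 are pairwise adjacent (a clique of size 4), so at least 4 colors are needed.
One proper 4-coloring: n1=2, n2=3, n3=4, n4=4, n5=1, n6=4, n7=2, n8=3, n9=1. Each edge has distinct colors on its endpoints.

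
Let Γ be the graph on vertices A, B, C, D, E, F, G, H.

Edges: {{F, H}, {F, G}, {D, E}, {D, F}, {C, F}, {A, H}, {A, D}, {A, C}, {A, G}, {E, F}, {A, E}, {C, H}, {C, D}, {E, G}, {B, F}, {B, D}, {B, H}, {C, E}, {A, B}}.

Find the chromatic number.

A, C, D, E are mutually adjacent (a clique of size 4), so at least 4 colors are needed.
4 colors suffice: color red → {A, F}; color blue → {D, G, H}; color green → {B, E}; color yellow → {C}. Each edge has distinct colors on its endpoints.

4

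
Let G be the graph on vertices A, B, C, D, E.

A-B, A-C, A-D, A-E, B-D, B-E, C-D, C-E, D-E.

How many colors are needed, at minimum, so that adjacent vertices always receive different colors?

A, C, D, E are pairwise adjacent (a clique of size 4), so at least 4 colors are needed.
One proper 4-coloring: A=3, B=4, C=4, D=1, E=2. No two adjacent vertices share a color.

4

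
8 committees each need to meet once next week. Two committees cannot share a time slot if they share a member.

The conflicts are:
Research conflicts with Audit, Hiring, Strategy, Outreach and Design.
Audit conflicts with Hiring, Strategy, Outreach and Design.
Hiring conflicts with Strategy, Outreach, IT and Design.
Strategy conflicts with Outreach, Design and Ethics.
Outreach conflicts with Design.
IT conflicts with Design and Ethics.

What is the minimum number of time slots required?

Research, Audit, Hiring, Strategy, Outreach, Design pairwise conflict, so at least 6 time slots are needed.
Using 6 time slots: Research=5, Audit=4, Hiring=2, Strategy=3, Outreach=6, IT=3, Design=1, Ethics=1. Every pair that conflicts lands in different time slots.

6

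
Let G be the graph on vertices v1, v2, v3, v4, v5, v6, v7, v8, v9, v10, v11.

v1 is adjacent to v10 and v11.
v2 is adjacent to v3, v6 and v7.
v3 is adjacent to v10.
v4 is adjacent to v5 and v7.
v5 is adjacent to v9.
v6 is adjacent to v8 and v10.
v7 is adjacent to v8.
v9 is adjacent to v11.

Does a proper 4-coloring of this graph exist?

Yes

The chromatic number is 3. The cycle v9-v11-v1-v10-v6-v8-v7-v4-v5-v9 has odd length 9, so it cannot be 2-colored; at least 3 colors are needed.
3 colors suffice: v1=red, v2=blue, v3=red, v4=blue, v5=red, v6=red, v7=red, v8=blue, v9=blue, v10=blue, v11=green.
Since 4 ≥ 3, a proper 4-coloring certainly exists.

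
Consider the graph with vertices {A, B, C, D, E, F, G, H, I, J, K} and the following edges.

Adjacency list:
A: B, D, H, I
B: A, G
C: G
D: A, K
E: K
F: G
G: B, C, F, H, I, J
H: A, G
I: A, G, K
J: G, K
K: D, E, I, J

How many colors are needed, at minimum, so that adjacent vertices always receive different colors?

2

F and G are adjacent, so at least 2 colors are needed.
One proper 2-coloring: A=red, B=blue, C=blue, D=blue, E=blue, F=blue, G=red, H=blue, I=blue, J=blue, K=red. No two adjacent vertices share a color.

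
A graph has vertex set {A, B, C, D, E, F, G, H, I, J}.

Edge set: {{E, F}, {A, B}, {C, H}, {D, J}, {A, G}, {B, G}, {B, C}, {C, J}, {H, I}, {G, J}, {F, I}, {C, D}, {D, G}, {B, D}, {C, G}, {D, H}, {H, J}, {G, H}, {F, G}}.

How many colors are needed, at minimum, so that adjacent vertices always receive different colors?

5

C, D, G, H, J form a clique, so at least 5 colors are needed.
One proper 5-coloring: A=2, B=3, C=2, D=4, E=1, F=2, G=1, H=3, I=1, J=5. Every edge joins two different colors.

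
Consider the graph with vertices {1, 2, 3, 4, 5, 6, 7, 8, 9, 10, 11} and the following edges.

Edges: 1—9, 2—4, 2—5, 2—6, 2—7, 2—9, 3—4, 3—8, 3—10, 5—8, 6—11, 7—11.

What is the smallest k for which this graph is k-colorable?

The cycle 2-4-3-8-5-2 has odd length 5, so it cannot be 2-colored; at least 3 colors are needed.
3 colors suffice: 1=red, 2=red, 3=red, 4=blue, 5=green, 6=blue, 7=blue, 8=blue, 9=blue, 10=blue, 11=red. No two adjacent vertices share a color.

3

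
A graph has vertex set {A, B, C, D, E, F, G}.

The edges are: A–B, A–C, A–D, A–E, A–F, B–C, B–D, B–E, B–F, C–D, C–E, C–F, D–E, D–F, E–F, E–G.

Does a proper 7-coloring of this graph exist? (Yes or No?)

The chromatic number is 6. A, B, C, D, E, F are pairwise adjacent (a clique of size 6), so at least 6 colors are needed.
6 colors suffice: A=5, B=2, C=3, D=4, E=1, F=6, G=2.
Since 7 ≥ 6, a proper 7-coloring certainly exists.

Yes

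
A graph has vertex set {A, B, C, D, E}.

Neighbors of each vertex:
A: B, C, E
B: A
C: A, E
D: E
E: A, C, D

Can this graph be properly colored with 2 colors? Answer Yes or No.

No

A, C, E are pairwise adjacent, so at least 3 colors are needed.
So 2 colors are not enough.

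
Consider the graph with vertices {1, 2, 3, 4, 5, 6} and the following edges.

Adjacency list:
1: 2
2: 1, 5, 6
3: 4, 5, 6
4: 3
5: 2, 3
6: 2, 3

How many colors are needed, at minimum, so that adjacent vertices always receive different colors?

2

2 and 6 are adjacent, so at least 2 colors are needed.
2 colors suffice: color red → {2, 3}; color blue → {1, 4, 5, 6}. Every edge joins two different colors.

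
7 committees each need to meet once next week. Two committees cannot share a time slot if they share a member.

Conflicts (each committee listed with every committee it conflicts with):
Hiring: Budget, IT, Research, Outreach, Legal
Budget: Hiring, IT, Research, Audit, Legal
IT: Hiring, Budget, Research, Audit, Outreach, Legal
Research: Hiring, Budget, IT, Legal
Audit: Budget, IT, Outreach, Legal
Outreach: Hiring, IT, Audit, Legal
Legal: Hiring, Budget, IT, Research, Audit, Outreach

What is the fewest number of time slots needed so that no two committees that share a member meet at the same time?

5

Hiring, Budget, IT, Research, Legal pairwise conflict, so at least 5 time slots are needed.
5 time slots suffice: time slot 1 → {Legal}; time slot 2 → {IT}; time slot 3 → {Budget, Outreach}; time slot 4 → {Hiring, Audit}; time slot 5 → {Research}. Every pair that conflicts lands in different time slots.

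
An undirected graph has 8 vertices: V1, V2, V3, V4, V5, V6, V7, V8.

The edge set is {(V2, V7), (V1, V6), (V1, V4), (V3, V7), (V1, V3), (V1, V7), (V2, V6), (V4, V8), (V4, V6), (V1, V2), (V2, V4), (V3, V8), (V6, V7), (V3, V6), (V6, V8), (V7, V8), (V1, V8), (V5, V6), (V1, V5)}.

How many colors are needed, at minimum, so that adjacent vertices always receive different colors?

V1, V3, V6, V7, V8 are pairwise adjacent (a clique of size 5), so at least 5 colors are needed.
5 colors suffice: V1=2, V2=4, V3=5, V4=3, V5=3, V6=1, V7=3, V8=4. No two adjacent vertices share a color.

5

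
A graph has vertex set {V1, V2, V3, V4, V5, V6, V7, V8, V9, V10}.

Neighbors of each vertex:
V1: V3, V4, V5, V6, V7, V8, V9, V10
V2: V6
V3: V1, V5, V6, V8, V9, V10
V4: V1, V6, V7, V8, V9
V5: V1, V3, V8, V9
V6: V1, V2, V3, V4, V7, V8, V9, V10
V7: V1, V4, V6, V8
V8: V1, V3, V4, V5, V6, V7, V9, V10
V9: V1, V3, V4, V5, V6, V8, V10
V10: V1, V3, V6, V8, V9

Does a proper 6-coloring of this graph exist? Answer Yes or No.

Yes

The chromatic number is 6. V1, V3, V6, V8, V9, V10 are mutually adjacent (a clique of size 6), so at least 6 colors are needed.
A valid assignment using 6 colors: V1=3, V2=2, V3=5, V4=5, V5=1, V6=1, V7=4, V8=2, V9=4, V10=6.
That is already a proper 6-coloring.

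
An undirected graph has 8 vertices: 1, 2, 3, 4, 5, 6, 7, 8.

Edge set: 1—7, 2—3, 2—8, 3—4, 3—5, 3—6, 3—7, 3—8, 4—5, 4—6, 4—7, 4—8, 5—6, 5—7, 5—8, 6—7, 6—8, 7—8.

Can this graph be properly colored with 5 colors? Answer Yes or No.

3, 4, 5, 6, 7, 8 form a clique, so at least 6 colors are needed.
So 5 colors are not enough.

No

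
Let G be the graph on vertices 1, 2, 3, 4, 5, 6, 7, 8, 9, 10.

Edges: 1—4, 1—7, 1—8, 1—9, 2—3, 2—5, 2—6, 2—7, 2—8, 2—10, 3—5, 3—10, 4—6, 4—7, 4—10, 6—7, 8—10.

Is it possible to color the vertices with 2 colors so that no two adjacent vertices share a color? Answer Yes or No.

2, 3, 10 are mutually adjacent, so at least 3 colors are needed.
So 2 colors are not enough.

No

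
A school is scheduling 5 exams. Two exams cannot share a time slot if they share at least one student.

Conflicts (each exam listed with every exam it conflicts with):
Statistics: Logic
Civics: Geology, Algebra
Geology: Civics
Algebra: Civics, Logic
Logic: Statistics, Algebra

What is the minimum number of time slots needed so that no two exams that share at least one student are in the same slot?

2

Civics and Geology conflict, so at least 2 time slots are needed.
A valid assignment using 2 time slots: Statistics=2, Civics=1, Geology=2, Algebra=2, Logic=1. Every pair that conflicts lands in different time slots.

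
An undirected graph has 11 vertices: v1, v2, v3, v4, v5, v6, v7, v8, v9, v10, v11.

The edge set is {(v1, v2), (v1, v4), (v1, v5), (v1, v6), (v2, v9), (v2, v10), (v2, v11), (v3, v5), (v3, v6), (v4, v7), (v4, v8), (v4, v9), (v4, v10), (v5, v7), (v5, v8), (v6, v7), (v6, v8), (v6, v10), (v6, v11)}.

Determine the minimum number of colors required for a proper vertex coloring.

v1 and v6 are adjacent, so at least 2 colors are needed.
2 colors suffice: color 1 → {v2, v4, v5, v6}; color 2 → {v1, v3, v7, v8, v9, v10, v11}. Each edge has distinct colors on its endpoints.

2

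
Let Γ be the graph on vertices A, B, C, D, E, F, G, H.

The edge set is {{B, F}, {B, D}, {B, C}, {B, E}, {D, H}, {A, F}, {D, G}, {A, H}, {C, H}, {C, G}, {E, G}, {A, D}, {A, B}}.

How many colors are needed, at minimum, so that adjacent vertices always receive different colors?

A, D, H form a triangle, so at least 3 colors are needed.
One proper 3-coloring: A=blue, B=red, C=blue, D=green, E=blue, F=green, G=red, H=red. Each edge has distinct colors on its endpoints.

3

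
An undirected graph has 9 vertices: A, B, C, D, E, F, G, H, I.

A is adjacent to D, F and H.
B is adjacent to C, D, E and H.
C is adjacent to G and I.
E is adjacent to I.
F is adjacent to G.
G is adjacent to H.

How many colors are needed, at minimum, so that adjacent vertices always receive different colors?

2

C and G are adjacent, so at least 2 colors are needed.
One proper 2-coloring: A=1, B=1, C=2, D=2, E=2, F=2, G=1, H=2, I=1. Each edge has distinct colors on its endpoints.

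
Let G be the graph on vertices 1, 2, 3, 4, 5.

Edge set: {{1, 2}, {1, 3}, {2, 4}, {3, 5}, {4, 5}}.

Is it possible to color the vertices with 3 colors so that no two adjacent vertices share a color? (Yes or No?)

The chromatic number is 3. The cycle 4-2-1-3-5-4 has odd length 5, so it cannot be 2-colored; at least 3 colors are needed.
3 colors suffice: color red → {1, 4}; color blue → {2, 5}; color green → {3}.
That is already a proper 3-coloring.

Yes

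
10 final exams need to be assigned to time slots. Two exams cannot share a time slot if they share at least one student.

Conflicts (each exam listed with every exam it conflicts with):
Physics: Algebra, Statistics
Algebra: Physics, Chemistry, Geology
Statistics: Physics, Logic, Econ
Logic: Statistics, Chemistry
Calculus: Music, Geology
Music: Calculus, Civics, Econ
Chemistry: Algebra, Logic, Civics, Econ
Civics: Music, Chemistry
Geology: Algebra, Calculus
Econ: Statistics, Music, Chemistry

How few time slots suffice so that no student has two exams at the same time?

The cycle Algebra-Physics-Statistics-Logic-Chemistry-Algebra has odd length 5, so it cannot be 2-colored; at least 3 time slots are needed.
3 time slots suffice: time slot 1 → {Statistics, Music, Chemistry, Geology}; time slot 2 → {Algebra, Logic, Calculus, Civics, Econ}; time slot 3 → {Physics}. No two conflicting exams share a time slot.

3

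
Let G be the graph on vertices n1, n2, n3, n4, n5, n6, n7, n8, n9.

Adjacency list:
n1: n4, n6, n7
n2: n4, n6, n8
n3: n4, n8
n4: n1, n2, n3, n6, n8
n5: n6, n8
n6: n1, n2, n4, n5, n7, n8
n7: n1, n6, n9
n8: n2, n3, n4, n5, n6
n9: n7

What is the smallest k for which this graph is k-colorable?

4

n2, n4, n6, n8 are pairwise adjacent (a clique of size 4), so at least 4 colors are needed.
4 colors suffice: color 1 → {n3, n6, n9}; color 2 → {n1, n8}; color 3 → {n4, n5, n7}; color 4 → {n2}. Every edge joins two different colors.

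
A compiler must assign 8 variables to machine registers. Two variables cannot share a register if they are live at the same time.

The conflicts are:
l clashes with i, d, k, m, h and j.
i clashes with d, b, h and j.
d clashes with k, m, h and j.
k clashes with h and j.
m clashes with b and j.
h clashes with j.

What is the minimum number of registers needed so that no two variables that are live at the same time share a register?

5

l, i, d, h, j all conflict with each other, so at least 5 registers are needed.
5 registers suffice: register 1 → {d, b}; register 2 → {l}; register 3 → {j}; register 4 → {i, k, m}; register 5 → {h}. Every pair that conflicts lands in different registers.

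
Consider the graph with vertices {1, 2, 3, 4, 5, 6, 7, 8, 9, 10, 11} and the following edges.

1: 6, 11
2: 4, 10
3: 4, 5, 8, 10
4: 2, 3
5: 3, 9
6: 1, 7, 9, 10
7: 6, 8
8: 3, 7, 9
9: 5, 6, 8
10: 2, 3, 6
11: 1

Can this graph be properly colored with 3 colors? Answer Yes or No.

Yes

The chromatic number is 3. The cycle 6-7-8-3-10-6 has odd length 5, so it cannot be 2-colored; at least 3 colors are needed.
3 colors suffice: color red → {2, 3, 6, 11}; color blue → {1, 4, 5, 8, 10}; color green → {7, 9}.
That is already a proper 3-coloring.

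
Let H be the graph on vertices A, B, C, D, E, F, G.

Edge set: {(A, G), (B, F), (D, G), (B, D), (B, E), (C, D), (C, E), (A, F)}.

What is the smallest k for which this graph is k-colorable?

The cycle D-G-A-F-B-D has odd length 5, so it cannot be 2-colored; at least 3 colors are needed.
3 colors suffice: A=1, B=1, C=1, D=2, E=2, F=2, G=3. Each edge has distinct colors on its endpoints.

3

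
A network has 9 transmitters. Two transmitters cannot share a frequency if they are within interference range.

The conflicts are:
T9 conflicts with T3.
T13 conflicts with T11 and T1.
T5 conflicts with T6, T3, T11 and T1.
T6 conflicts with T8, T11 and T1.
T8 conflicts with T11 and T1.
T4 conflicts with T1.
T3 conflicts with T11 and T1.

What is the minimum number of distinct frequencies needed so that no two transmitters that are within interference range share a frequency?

T5, T6, T1 all conflict with each other, so at least 3 frequencies are needed.
3 frequencies suffice: frequency 1 → {T9, T11, T1}; frequency 2 → {T13, T5, T8, T4}; frequency 3 → {T6, T3}. Every pair that conflicts lands in different frequencies.

3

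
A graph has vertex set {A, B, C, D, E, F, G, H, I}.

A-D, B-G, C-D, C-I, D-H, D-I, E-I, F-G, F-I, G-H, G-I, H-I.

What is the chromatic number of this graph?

G, H, I are pairwise adjacent, so at least 3 colors are needed.
3 colors suffice: color red → {A, B, I}; color blue → {D, E, G}; color green → {C, F, H}. Each edge has distinct colors on its endpoints.

3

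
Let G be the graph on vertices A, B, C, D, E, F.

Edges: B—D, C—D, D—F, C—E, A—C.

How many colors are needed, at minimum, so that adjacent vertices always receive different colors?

D and F are adjacent, so at least 2 colors are needed.
2 colors suffice: color red → {A, D, E}; color blue → {B, C, F}. Every edge joins two different colors.

2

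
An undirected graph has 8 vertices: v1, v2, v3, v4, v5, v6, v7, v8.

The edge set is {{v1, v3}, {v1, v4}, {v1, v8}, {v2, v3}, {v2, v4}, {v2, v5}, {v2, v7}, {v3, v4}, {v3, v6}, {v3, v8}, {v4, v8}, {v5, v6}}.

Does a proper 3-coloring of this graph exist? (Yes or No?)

v1, v3, v4, v8 form a clique, so at least 4 colors are needed.
So 3 colors are not enough.

No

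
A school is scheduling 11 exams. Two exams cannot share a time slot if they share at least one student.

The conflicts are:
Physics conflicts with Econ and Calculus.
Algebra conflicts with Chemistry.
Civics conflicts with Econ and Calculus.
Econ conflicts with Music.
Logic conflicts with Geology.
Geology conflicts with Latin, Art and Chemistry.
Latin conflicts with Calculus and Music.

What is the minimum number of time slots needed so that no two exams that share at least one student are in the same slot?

The cycle Econ-Music-Latin-Calculus-Civics-Econ has odd length 5, so it cannot be 2-colored; at least 3 time slots are needed.
Using 3 time slots: Physics=2, Algebra=1, Civics=2, Econ=1, Logic=2, Geology=1, Latin=2, Art=2, Chemistry=2, Calculus=1, Music=3. No two conflicting exams share a time slot.

3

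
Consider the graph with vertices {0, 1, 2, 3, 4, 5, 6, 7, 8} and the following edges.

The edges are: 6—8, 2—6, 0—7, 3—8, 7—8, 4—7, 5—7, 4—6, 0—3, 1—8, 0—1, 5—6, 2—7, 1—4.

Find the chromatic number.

2

2 and 6 are adjacent, so at least 2 colors are needed.
2 colors suffice: color red → {1, 3, 6, 7}; color blue → {0, 2, 4, 5, 8}. No two adjacent vertices share a color.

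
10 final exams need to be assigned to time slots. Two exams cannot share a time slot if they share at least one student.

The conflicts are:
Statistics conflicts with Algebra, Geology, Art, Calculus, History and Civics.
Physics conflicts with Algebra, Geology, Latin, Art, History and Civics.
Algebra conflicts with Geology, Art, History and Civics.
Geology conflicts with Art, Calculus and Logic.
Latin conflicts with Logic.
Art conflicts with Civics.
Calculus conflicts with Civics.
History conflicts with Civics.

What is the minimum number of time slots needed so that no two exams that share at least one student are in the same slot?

Statistics, Algebra, Geology, Art all conflict with each other, so at least 4 time slots are needed.
4 time slots suffice: Statistics=1, Physics=1, Algebra=3, Geology=2, Latin=2, Art=4, Calculus=3, History=4, Logic=1, Civics=2. Each listed conflict is separated.

4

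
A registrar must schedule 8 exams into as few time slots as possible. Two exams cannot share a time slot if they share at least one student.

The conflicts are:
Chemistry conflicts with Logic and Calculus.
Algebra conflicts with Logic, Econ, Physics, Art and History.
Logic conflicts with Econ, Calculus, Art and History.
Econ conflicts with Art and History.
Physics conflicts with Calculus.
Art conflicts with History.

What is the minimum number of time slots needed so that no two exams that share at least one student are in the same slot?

Algebra, Logic, Econ, Art, History are mutually in conflict, so at least 5 time slots are needed.
5 time slots suffice: time slot 1 → {Logic, Physics}; time slot 2 → {Algebra, Calculus}; time slot 3 → {Chemistry, Econ}; time slot 4 → {History}; time slot 5 → {Art}. No two conflicting exams share a time slot.

5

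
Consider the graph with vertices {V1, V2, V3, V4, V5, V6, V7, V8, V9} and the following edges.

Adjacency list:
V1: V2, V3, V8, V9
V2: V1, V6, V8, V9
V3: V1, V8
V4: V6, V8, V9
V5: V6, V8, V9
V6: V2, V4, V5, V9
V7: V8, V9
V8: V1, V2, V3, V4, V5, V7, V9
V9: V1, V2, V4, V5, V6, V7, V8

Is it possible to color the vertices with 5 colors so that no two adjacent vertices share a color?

The chromatic number is 4. V1, V2, V8, V9 are pairwise adjacent (a clique of size 4), so at least 4 colors are needed.
4 colors suffice: color R → {V6, V8}; color B → {V3, V9}; color G → {V2, V4, V5, V7}; color Y → {V1}.
Since 5 ≥ 4, a proper 5-coloring certainly exists.

Yes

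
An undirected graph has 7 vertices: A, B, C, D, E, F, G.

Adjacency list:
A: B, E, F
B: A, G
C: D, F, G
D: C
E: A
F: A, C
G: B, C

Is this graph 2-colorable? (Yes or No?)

The cycle B-A-F-C-G-B has odd length 5, so it cannot be 2-colored; at least 3 colors are needed.
So 2 colors are not enough.

No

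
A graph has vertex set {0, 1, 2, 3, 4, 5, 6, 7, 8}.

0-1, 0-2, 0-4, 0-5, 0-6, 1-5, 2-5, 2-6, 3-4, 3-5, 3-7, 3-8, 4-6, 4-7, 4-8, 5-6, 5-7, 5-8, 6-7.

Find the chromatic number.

0, 2, 5, 6 form a clique, so at least 4 colors are needed.
4 colors suffice: color a → {4, 5}; color b → {1, 3, 6}; color c → {0, 7, 8}; color d → {2}. Every edge joins two different colors.

4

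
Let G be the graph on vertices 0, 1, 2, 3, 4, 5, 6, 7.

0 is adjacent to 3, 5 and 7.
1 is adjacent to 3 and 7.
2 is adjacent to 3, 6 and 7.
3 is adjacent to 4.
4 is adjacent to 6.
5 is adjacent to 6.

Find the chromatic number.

3

The cycle 5-6-4-3-0-5 has odd length 5, so it cannot be 2-colored; at least 3 colors are needed.
A valid assignment using 3 colors: 0=blue, 1=blue, 2=blue, 3=red, 4=blue, 5=green, 6=red, 7=red. No two adjacent vertices share a color.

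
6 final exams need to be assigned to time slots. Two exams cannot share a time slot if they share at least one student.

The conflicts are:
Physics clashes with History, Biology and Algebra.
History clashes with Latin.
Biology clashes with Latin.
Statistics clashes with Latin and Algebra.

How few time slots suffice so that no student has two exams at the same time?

3

The cycle Biology-Physics-Algebra-Statistics-Latin-Biology has odd length 5, so it cannot be 2-colored; at least 3 time slots are needed.
Using 3 time slots: Physics=1, History=2, Biology=2, Statistics=3, Latin=1, Algebra=2. No two conflicting exams share a time slot.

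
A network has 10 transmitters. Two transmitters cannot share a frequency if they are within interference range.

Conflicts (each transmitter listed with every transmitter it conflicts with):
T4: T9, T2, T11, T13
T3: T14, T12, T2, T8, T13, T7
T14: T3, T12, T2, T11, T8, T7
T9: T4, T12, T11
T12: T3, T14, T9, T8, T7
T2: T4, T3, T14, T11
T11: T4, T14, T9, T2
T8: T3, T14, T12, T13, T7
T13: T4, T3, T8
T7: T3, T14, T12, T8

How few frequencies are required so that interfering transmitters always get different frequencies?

5

T3, T14, T12, T8, T7 are mutually in conflict, so at least 5 frequencies are needed.
5 frequencies suffice: frequency 1 → {T3, T11}; frequency 2 → {T4, T14}; frequency 3 → {T12, T2, T13}; frequency 4 → {T9, T8}; frequency 5 → {T7}. Every pair that conflicts lands in different frequencies.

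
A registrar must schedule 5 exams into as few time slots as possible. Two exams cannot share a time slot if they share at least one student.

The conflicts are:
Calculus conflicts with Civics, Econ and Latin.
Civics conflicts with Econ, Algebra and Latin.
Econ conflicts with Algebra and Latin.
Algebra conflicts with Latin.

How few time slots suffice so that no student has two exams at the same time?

Calculus, Civics, Econ, Latin all conflict with each other, so at least 4 time slots are needed.
A valid assignment using 4 time slots: Calculus=4, Civics=3, Econ=1, Algebra=4, Latin=2. No two conflicting exams share a time slot.

4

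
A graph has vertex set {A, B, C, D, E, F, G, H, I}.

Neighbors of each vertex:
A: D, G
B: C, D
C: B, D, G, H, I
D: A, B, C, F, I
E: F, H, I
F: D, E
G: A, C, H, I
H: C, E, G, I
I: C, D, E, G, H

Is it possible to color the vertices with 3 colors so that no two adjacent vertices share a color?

C, G, H, I are mutually adjacent (a clique of size 4), so at least 4 colors are needed.
So 3 colors are not enough.

No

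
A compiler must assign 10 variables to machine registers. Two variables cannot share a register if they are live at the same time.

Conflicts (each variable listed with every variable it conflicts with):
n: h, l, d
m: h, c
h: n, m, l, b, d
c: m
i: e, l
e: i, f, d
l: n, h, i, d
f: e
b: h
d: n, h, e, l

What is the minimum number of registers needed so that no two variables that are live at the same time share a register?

4

n, h, l, d pairwise conflict, so at least 4 registers are needed.
4 registers suffice: register 1 → {h, c, e}; register 2 → {m, l, f, b}; register 3 → {i, d}; register 4 → {n}. Every pair that conflicts lands in different registers.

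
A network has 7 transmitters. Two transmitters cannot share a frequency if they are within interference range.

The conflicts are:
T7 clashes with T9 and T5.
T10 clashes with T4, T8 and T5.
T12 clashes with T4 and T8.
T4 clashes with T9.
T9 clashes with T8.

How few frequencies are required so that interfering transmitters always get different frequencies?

3

The cycle T10-T4-T9-T7-T5-T10 has odd length 5, so it cannot be 2-colored; at least 3 frequencies are needed.
Using 3 frequencies: T7=3, T10=1, T12=1, T4=2, T9=1, T8=2, T5=2. No two conflicting transmitters share a frequency.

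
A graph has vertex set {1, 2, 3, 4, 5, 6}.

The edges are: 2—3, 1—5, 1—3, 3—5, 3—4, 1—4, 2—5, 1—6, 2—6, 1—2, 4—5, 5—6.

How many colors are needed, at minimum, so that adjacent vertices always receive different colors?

1, 2, 5, 6 are pairwise adjacent (a clique of size 4), so at least 4 colors are needed.
4 colors suffice: color red → {5}; color blue → {1}; color green → {2, 4}; color yellow → {3, 6}. No two adjacent vertices share a color.

4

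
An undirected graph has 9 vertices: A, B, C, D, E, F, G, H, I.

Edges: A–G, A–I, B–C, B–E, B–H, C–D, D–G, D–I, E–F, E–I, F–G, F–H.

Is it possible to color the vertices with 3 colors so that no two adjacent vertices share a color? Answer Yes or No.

Yes

The chromatic number is 3. The cycle C-B-E-I-D-C has odd length 5, so it cannot be 2-colored; at least 3 colors are needed.
A valid assignment using 3 colors: A=green, B=blue, C=red, D=green, E=red, F=blue, G=red, H=red, I=blue.
That is already a proper 3-coloring.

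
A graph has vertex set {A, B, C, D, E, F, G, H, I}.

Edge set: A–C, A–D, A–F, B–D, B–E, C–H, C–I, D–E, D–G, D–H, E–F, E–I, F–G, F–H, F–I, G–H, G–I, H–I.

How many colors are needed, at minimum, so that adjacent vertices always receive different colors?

F, G, H, I are pairwise adjacent (a clique of size 4), so at least 4 colors are needed.
4 colors suffice: color red → {A, E, H}; color blue → {D, I}; color green → {B, C, F}; color yellow → {G}. No two adjacent vertices share a color.

4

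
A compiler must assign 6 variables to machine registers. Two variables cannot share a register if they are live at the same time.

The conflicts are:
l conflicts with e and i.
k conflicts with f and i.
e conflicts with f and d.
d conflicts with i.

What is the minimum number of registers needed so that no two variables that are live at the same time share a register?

3

The cycle d-e-f-k-i-d has odd length 5, so it cannot be 2-colored; at least 3 registers are needed.
3 registers suffice: register 1 → {e, i}; register 2 → {l, f, d}; register 3 → {k}. Each listed conflict is separated.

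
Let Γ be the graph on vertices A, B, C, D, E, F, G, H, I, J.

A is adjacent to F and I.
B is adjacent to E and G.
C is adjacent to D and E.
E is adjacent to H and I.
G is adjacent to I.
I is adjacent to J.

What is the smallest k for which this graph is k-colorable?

2

E and I are adjacent, so at least 2 colors are needed.
2 colors suffice: color 1 → {B, C, F, H, I}; color 2 → {A, D, E, G, J}. No two adjacent vertices share a color.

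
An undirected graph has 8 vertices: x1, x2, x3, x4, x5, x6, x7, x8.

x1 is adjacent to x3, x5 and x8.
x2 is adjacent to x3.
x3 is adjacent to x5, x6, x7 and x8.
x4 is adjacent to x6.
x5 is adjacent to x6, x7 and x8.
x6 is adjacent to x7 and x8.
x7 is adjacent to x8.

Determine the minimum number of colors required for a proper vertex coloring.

x3, x5, x6, x7, x8 are pairwise adjacent (a clique of size 5), so at least 5 colors are needed.
5 colors suffice: x1=blue, x2=blue, x3=red, x4=red, x5=yellow, x6=blue, x7=purple, x8=green. Each edge has distinct colors on its endpoints.

5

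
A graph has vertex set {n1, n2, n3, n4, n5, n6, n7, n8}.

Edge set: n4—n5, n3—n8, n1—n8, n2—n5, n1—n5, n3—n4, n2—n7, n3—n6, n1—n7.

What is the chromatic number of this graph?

3

The cycle n1-n8-n3-n4-n5-n1 has odd length 5, so it cannot be 2-colored; at least 3 colors are needed.
One proper 3-coloring: n1=2, n2=2, n3=1, n4=2, n5=1, n6=2, n7=1, n8=3. Each edge has distinct colors on its endpoints.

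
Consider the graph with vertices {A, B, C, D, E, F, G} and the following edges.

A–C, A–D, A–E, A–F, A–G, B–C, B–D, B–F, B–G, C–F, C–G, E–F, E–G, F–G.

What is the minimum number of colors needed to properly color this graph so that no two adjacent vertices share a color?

B, C, F, G are mutually adjacent (a clique of size 4), so at least 4 colors are needed.
One proper 4-coloring: A=3, B=3, C=4, D=1, E=4, F=2, G=1. Every edge joins two different colors.

4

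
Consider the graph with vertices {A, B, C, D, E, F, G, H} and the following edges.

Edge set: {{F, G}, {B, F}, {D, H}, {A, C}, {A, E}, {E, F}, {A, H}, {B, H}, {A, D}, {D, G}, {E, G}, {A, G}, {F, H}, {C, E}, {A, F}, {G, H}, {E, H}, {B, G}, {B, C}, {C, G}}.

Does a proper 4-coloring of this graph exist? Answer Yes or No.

A, E, F, G, H form a clique, so at least 5 colors are needed.
So 4 colors are not enough.

No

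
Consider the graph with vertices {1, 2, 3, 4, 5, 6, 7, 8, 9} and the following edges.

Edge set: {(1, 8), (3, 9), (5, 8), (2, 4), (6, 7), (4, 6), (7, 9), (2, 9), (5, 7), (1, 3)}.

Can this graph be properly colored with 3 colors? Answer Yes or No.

The chromatic number is 3. The cycle 6-7-9-2-4-6 has odd length 5, so it cannot be 2-colored; at least 3 colors are needed.
3 colors suffice: 1=red, 2=blue, 3=blue, 4=green, 5=red, 6=red, 7=blue, 8=blue, 9=red.
That is already a proper 3-coloring.

Yes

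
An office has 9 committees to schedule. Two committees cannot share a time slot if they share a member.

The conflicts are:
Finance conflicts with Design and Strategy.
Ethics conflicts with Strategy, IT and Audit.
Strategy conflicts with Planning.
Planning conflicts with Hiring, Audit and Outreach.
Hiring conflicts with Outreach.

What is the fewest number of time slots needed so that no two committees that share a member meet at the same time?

Planning, Hiring, Outreach pairwise conflict, so at least 3 time slots are needed.
3 time slots suffice: time slot 1 → {Finance, Ethics, Planning}; time slot 2 → {Design, Strategy, IT, Audit, Outreach}; time slot 3 → {Hiring}. Each listed conflict is separated.

3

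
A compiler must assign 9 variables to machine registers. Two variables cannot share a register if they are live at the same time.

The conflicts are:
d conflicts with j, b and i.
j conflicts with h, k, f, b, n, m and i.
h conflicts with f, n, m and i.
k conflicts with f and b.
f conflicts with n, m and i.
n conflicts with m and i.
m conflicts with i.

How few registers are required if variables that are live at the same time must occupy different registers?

6

j, h, f, n, m, i all conflict with each other, so at least 6 registers are needed.
6 registers suffice: register 1 → {j}; register 2 → {d, f}; register 3 → {k, i}; register 4 → {b, m}; register 5 → {n}; register 6 → {h}. Every pair that conflicts lands in different registers.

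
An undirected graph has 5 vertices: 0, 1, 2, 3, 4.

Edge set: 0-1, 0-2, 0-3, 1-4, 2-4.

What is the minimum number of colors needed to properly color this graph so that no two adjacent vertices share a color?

0 and 3 are adjacent, so at least 2 colors are needed.
2 colors suffice: color a → {0, 4}; color b → {1, 2, 3}. No two adjacent vertices share a color.

2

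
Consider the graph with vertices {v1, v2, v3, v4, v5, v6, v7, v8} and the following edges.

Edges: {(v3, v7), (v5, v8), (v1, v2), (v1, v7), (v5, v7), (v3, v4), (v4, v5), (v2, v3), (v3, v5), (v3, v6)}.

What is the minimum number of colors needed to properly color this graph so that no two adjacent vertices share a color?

3

v3, v5, v7 are mutually adjacent, so at least 3 colors are needed.
One proper 3-coloring: v1=1, v2=2, v3=1, v4=3, v5=2, v6=2, v7=3, v8=1. Every edge joins two different colors.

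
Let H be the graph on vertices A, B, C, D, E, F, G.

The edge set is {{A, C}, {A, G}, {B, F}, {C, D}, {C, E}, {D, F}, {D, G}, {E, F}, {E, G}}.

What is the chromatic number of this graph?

E and G are adjacent, so at least 2 colors are needed.
One proper 2-coloring: A=blue, B=blue, C=red, D=blue, E=blue, F=red, G=red. Each edge has distinct colors on its endpoints.

2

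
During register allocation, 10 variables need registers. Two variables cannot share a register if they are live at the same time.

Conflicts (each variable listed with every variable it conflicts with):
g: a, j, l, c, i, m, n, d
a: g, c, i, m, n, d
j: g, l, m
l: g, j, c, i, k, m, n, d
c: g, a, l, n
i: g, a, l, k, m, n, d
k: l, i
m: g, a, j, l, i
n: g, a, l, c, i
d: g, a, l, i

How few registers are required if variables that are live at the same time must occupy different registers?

g, j, l, m pairwise conflict, so at least 4 registers are needed.
4 registers suffice: g=1, a=2, j=3, l=2, c=3, i=3, k=1, m=4, n=4, d=4. Each listed conflict is separated.

4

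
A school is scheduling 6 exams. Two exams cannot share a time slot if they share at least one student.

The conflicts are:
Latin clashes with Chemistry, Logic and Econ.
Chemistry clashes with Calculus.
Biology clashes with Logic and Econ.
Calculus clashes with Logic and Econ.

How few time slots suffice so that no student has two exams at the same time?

2

Biology and Econ conflict, so at least 2 time slots are needed.
2 time slots suffice: time slot 1 → {Chemistry, Logic, Econ}; time slot 2 → {Latin, Biology, Calculus}. Every pair that conflicts lands in different time slots.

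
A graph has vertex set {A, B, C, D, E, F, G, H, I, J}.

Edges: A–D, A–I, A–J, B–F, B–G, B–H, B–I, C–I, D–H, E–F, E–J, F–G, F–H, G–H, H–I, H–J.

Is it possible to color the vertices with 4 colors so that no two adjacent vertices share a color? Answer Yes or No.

The chromatic number is 4. B, F, G, H form a clique, so at least 4 colors are needed.
4 colors suffice: color 1 → {A, C, E, H}; color 2 → {D, F, I, J}; color 3 → {B}; color 4 → {G}.
That is already a proper 4-coloring.

Yes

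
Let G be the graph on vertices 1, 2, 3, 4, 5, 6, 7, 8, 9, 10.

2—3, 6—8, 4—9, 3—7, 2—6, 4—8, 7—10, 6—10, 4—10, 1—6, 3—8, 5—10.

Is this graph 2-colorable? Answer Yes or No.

The cycle 3-8-4-10-7-3 has odd length 5, so it cannot be 2-colored; at least 3 colors are needed.
So 2 colors are not enough.

No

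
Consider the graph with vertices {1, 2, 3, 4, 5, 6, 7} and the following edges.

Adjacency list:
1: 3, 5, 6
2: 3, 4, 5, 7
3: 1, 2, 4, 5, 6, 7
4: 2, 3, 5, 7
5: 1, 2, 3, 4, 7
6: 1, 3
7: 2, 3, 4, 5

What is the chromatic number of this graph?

5

2, 3, 4, 5, 7 form a clique, so at least 5 colors are needed.
5 colors suffice: color red → {3}; color blue → {5, 6}; color green → {1, 7}; color yellow → {2}; color purple → {4}. Every edge joins two different colors.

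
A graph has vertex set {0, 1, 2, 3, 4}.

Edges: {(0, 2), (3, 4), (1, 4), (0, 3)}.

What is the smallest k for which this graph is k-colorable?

2

3 and 4 are adjacent, so at least 2 colors are needed.
2 colors suffice: color a → {0, 4}; color b → {1, 2, 3}. Every edge joins two different colors.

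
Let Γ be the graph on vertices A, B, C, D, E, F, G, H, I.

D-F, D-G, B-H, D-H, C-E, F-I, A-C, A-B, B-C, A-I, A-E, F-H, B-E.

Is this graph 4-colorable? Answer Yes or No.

Yes

The chromatic number is 4. A, B, C, E are pairwise adjacent (a clique of size 4), so at least 4 colors are needed.
One proper 4-coloring: A=red, B=blue, C=yellow, D=blue, E=green, F=red, G=red, H=green, I=blue.
That is already a proper 4-coloring.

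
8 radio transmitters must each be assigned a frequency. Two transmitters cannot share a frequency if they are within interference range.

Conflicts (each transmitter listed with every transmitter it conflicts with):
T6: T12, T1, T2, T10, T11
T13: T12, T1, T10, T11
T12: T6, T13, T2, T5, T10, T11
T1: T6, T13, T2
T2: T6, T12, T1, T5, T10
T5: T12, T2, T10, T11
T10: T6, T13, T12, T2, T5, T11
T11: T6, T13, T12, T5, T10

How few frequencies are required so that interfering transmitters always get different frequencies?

4

T12, T2, T5, T10 pairwise conflict, so at least 4 frequencies are needed.
4 frequencies suffice: frequency 1 → {T12, T1}; frequency 2 → {T10}; frequency 3 → {T2, T11}; frequency 4 → {T6, T13, T5}. Each listed conflict is separated.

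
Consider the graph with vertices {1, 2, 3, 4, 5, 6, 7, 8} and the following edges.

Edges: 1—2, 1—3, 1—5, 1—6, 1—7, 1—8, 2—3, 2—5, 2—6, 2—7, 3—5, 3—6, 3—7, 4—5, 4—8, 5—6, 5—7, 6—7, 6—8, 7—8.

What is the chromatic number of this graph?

6

1, 2, 3, 5, 6, 7 are mutually adjacent (a clique of size 6), so at least 6 colors are needed.
6 colors suffice: color red → {4, 7}; color blue → {6}; color green → {1}; color yellow → {5, 8}; color purple → {3}; color orange → {2}. Every edge joins two different colors.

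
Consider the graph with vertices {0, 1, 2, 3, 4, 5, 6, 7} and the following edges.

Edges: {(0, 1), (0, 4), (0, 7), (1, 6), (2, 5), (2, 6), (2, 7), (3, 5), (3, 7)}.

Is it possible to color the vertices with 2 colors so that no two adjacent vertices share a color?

No

The cycle 1-0-7-2-6-1 has odd length 5, so it cannot be 2-colored; at least 3 colors are needed.
So 2 colors are not enough.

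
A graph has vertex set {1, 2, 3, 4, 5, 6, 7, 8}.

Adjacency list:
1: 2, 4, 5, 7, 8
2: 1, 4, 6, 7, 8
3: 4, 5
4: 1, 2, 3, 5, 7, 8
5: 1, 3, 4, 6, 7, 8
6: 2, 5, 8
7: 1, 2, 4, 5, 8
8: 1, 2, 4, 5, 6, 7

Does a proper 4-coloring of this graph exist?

1, 2, 4, 7, 8 form a clique, so at least 5 colors are needed.
So 4 colors are not enough.

No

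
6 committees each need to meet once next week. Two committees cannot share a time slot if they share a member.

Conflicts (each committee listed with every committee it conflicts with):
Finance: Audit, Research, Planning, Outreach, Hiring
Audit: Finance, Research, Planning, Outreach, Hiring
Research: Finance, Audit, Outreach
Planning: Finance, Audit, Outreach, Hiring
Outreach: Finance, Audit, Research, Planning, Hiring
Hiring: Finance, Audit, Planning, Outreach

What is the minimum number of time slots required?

Finance, Audit, Planning, Outreach, Hiring pairwise conflict, so at least 5 time slots are needed.
5 time slots suffice: time slot 1 → {Audit}; time slot 2 → {Outreach}; time slot 3 → {Finance}; time slot 4 → {Research, Planning}; time slot 5 → {Hiring}. No two conflicting committees share a time slot.

5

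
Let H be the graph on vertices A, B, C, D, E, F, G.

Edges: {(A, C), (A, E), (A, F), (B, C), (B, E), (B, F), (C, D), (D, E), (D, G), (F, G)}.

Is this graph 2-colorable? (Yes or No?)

The cycle A-C-D-G-F-A has odd length 5, so it cannot be 2-colored; at least 3 colors are needed.
So 2 colors are not enough.

No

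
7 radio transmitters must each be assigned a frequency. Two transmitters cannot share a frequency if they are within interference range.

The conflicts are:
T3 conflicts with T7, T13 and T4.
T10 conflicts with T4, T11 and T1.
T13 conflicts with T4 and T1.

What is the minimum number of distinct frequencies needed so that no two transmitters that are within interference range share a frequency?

3

T3, T13, T4 pairwise conflict, so at least 3 frequencies are needed.
3 frequencies suffice: frequency 1 → {T3, T10}; frequency 2 → {T7, T4, T11, T1}; frequency 3 → {T13}. Each listed conflict is separated.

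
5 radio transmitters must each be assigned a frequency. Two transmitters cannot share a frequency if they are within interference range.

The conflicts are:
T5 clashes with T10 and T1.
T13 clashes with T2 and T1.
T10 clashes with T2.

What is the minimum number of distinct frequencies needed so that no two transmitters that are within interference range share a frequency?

The cycle T10-T5-T1-T13-T2-T10 has odd length 5, so it cannot be 2-colored; at least 3 frequencies are needed.
Using 3 frequencies: T5=3, T13=2, T10=2, T2=1, T1=1. Every pair that conflicts lands in different frequencies.

3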